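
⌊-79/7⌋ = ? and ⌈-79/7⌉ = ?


-79/7 = -11.2857
floor = -12
ceil = -11

floor = -12, ceil = -11


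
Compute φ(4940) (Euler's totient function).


4940 = 2^2 × 5 × 13 × 19
Prime factors: 2, 5, 13, 19
φ(4940) = 4940 × (1-1/2) × (1-1/5) × (1-1/13) × (1-1/19)
= 4940 × 1/2 × 4/5 × 12/13 × 18/19 = 1728

φ(4940) = 1728


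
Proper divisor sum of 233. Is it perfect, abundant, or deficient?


Proper divisors: 1
Sum = 1 = 1
1 < 233 → deficient

s(233) = 1 (deficient)


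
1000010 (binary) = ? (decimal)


1000010 (base 2) = 66 (decimal)
66 (decimal) = 66 (base 10)


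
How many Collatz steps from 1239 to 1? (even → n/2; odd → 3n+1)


1239 → 3718 → 1859 → 5578 → 2789 → 8368 → 4184 → 2092 → 1046 → 523 → 1570 → 785 → 2356 → 1178 → 589 → 1768 → 884 → 442 → 221 → 664 → 332 → 166 → 83 → 250 → 125 → 376 → 188 → 94 → 47 → 142 → 71 → 214 → 107 → 322 → 161 → 484 → 242 → 121 → 364 → 182 → 91 → 274 → 137 → 412 → 206 → 103 → 310 → 155 → 466 → 233 → 700 → 350 → 175 → 526 → 263 → 790 → 395 → 1186 → 593 → 1780 → 890 → 445 → 1336 → 668 → 334 → 167 → 502 → 251 → 754 → 377 → 1132 → 566 → 283 → 850 → 425 → 1276 → 638 → 319 → 958 → 479 → 1438 → 719 → 2158 → 1079 → 3238 → 1619 → 4858 → 2429 → 7288 → 3644 → 1822 → 911 → 2734 → 1367 → 4102 → 2051 → 6154 → 3077 → 9232 → 4616 → 2308 → 1154 → 577 → 1732 → 866 → 433 → 1300 → 650 → 325 → 976 → 488 → 244 → 122 → 61 → 184 → 92 → 46 → 23 → 70 → 35 → 106 → 53 → 160 → 80 → 40 → 20 → 10 → 5 → 16 → 8 → 4 → 2 → 1
Total steps = 132

132 steps


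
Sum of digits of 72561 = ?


7 + 2 + 5 + 6 + 1 = 21


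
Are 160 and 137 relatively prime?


Euclidean algorithm:
160 = 1 * 137 + 23
137 = 5 * 23 + 22
23 = 1 * 22 + 1
22 = 22 * 1 + 0
GCD(160, 137) = 1

Yes, coprime (GCD = 1)


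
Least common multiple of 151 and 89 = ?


GCD(151, 89) = 1
LCM = 151*89/1 = 13439/1 = 13439

LCM = 13439


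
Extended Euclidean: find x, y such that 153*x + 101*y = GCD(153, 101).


Tabular extended Euclidean (each row: r = 153*s + 101*t):
r=153, s=1, t=0
r=101, s=0, t=1
q=1: r=52, s=1, t=-1   [153*(1) + 101*(-1) = 52]
q=1: r=49, s=-1, t=2   [153*(-1) + 101*(2) = 49]
q=1: r=3, s=2, t=-3   [153*(2) + 101*(-3) = 3]
q=16: r=1, s=-33, t=50   [153*(-33) + 101*(50) = 1]
q=3: r=0, s=101, t=-153   [153*(101) + 101*(-153) = 0]
GCD = 1; from the row with r=1: x=-33, y=50
Check: 153*(-33) + 101*(50) = -5049 + 5050 = 1

GCD = 1, x = -33, y = 50


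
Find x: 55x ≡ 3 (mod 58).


GCD(55, 58) = 1, unique solution
a^(-1) mod 58 = 19
x = 19 * 3 mod 58 = 57

x ≡ 57 (mod 58)


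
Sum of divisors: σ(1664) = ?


Divisors of 1664: 1, 2, 4, 8, 13, 16, 26, 32, 52, 64, 104, 128, 208, 416, 832, 1664
Sum = 1 + 2 + 4 + 8 + 13 + 16 + 26 + 32 + 52 + 64 + 104 + 128 + 208 + 416 + 832 + 1664 = 3570

σ(1664) = 3570


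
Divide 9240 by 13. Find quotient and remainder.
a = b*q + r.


9240 = 13 * 710 + 10
Check: 9230 + 10 = 9240

q = 710, r = 10


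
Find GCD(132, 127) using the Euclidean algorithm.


132 = 1 * 127 + 5
127 = 25 * 5 + 2
5 = 2 * 2 + 1
2 = 2 * 1 + 0
GCD = 1


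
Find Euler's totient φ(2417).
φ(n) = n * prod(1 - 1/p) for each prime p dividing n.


2417 = 2417
Prime factors: 2417
φ(2417) = 2417 × (1-1/2417)
= 2417 × 2416/2417 = 2416

φ(2417) = 2416


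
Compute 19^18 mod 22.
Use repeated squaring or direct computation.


19^1 mod 22 = 19
19^2 mod 22 = 9
19^3 mod 22 = 17
19^4 mod 22 = 15
19^5 mod 22 = 21
19^6 mod 22 = 3
19^7 mod 22 = 13
19^8 mod 22 = 5
19^9 mod 22 = 7
19^10 mod 22 = 1
19^11 mod 22 = 19
19^12 mod 22 = 9
19^13 mod 22 = 17
19^14 mod 22 = 15
19^15 mod 22 = 21
19^16 mod 22 = 3
19^17 mod 22 = 13
19^18 mod 22 = 5


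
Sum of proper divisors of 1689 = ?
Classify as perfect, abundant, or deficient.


Proper divisors: 1, 3, 563
Sum = 1 + 3 + 563 = 567
567 < 1689 → deficient

s(1689) = 567 (deficient)


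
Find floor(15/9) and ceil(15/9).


15/9 = 1.6667
floor = 1
ceil = 2

floor = 1, ceil = 2


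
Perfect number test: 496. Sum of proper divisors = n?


Proper divisors of 496: 1, 2, 4, 8, 16, 31, 62, 124, 248
Sum = 1 + 2 + 4 + 8 + 16 + 31 + 62 + 124 + 248 = 496

Yes, 496 is perfect (496 = 496)


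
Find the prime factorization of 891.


891 / 3 = 297
297 / 3 = 99
99 / 3 = 33
33 / 3 = 11
11 / 11 = 1
891 = 3^4 × 11


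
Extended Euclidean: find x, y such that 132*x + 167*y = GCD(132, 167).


Tabular extended Euclidean (each row: r = 132*s + 167*t):
r=132, s=1, t=0
r=167, s=0, t=1
q=0: r=132, s=1, t=0   [132*(1) + 167*(0) = 132]
q=1: r=35, s=-1, t=1   [132*(-1) + 167*(1) = 35]
q=3: r=27, s=4, t=-3   [132*(4) + 167*(-3) = 27]
q=1: r=8, s=-5, t=4   [132*(-5) + 167*(4) = 8]
q=3: r=3, s=19, t=-15   [132*(19) + 167*(-15) = 3]
q=2: r=2, s=-43, t=34   [132*(-43) + 167*(34) = 2]
q=1: r=1, s=62, t=-49   [132*(62) + 167*(-49) = 1]
q=2: r=0, s=-167, t=132   [132*(-167) + 167*(132) = 0]
GCD = 1; from the row with r=1: x=62, y=-49
Check: 132*(62) + 167*(-49) = 8184 - 8183 = 1

GCD = 1, x = 62, y = -49


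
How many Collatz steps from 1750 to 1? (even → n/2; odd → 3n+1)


1750 → 875 → 2626 → 1313 → 3940 → 1970 → 985 → 2956 → 1478 → 739 → 2218 → 1109 → 3328 → 1664 → 832 → 416 → 208 → 104 → 52 → 26 → 13 → 40 → 20 → 10 → 5 → 16 → 8 → 4 → 2 → 1
Total steps = 29

29 steps


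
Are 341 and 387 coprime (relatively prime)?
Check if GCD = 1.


Euclidean algorithm:
387 = 1 * 341 + 46
341 = 7 * 46 + 19
46 = 2 * 19 + 8
19 = 2 * 8 + 3
8 = 2 * 3 + 2
3 = 1 * 2 + 1
2 = 2 * 1 + 0
GCD(341, 387) = 1

Yes, coprime (GCD = 1)


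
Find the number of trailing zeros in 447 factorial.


floor(447/5) = 89
floor(447/25) = 17
floor(447/125) = 3
Total = 109

109 trailing zeros


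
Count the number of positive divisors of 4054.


4054 = 2^1 × 2027^1
d(4054) = (1+1) × (1+1) = 4

4 divisors


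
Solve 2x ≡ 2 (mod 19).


GCD(2, 19) = 1, unique solution
a^(-1) mod 19 = 10
x = 10 * 2 mod 19 = 1

x ≡ 1 (mod 19)


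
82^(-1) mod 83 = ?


Use the extended Euclidean algorithm on (83, 82); each row r = 83*s + 82*t:
r=83, s=1, t=0
r=82, s=0, t=1
q=1: r=1, s=1, t=-1   [83*(1) + 82*(-1) = 1]
q=82: r=0, s=-82, t=83   [83*(-82) + 82*(83) = 0]
GCD = 1 with t = -1, so 82*(-1) ≡ 1 (mod 83)
Inverse = -1 mod 83 = 82
Check: 82 * 82 = 6724 ≡ 1 (mod 83)

82^(-1) ≡ 82 (mod 83)


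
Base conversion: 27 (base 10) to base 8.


27 (base 10) = 27 (decimal)
27 (decimal) = 33 (base 8)


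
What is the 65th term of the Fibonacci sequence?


Sequence: 1, 1, 2, 3, 5, 8, 13, 21, 34, 55, 89, 144, 233, 377, 610, 987, 1597, 2584, 4181, 6765, 10946, 17711, 28657, 46368, 75025, 121393, 196418, 317811, 514229, 832040, 1346269, 2178309, 3524578, 5702887, 9227465, 14930352, 24157817, 39088169, 63245986, 102334155, 165580141, 267914296, 433494437, 701408733, 1134903170, 1836311903, 2971215073, 4807526976, 7778742049, 12586269025, 20365011074, 32951280099, 53316291173, 86267571272, 139583862445, 225851433717, 365435296162, 591286729879, 956722026041, 1548008755920, 2504730781961, 4052739537881, 6557470319842, 10610209857723, 17167680177565
F(65) = 17167680177565


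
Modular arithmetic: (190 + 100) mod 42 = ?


190 + 100 = 290
290 mod 42 = 38


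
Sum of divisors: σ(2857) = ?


Divisors of 2857: 1, 2857
Sum = 1 + 2857 = 2858

σ(2857) = 2858


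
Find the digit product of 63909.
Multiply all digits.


6 × 3 × 9 × 0 × 9 = 0


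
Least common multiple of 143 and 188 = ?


GCD(143, 188) = 1
LCM = 143*188/1 = 26884/1 = 26884

LCM = 26884


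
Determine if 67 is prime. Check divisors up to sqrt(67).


Check divisors up to sqrt(67) = 8.1854
No divisors found.
67 is prime.

Yes, 67 is prime


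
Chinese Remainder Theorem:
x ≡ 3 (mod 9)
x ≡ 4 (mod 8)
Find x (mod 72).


M = 9*8 = 72
M1 = M/9 = 8, M2 = M/8 = 9
M1^(-1) mod 9 = 8, M2^(-1) mod 8 = 1
x = 3*8*8 + 4*9*1 = 228
228 mod 72 = 12
Check: 12 mod 9 = 3 ✓, 12 mod 8 = 4 ✓

x ≡ 12 (mod 72)


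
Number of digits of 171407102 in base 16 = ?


171407102 in base 16 = A3776FE
Number of digits = 7

7 digits (base 16)


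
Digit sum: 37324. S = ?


3 + 7 + 3 + 2 + 4 = 19


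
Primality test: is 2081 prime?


Check divisors up to sqrt(2081) = 45.6180
No divisors found.
2081 is prime.

Yes, 2081 is prime


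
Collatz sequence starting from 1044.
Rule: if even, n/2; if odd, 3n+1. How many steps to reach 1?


1044 → 522 → 261 → 784 → 392 → 196 → 98 → 49 → 148 → 74 → 37 → 112 → 56 → 28 → 14 → 7 → 22 → 11 → 34 → 17 → 52 → 26 → 13 → 40 → 20 → 10 → 5 → 16 → 8 → 4 → 2 → 1
Total steps = 31

31 steps


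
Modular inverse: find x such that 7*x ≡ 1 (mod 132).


Use the extended Euclidean algorithm on (132, 7); each row r = 132*s + 7*t:
r=132, s=1, t=0
r=7, s=0, t=1
q=18: r=6, s=1, t=-18   [132*(1) + 7*(-18) = 6]
q=1: r=1, s=-1, t=19   [132*(-1) + 7*(19) = 1]
q=6: r=0, s=7, t=-132   [132*(7) + 7*(-132) = 0]
GCD = 1 with t = 19, so 7*(19) ≡ 1 (mod 132)
Inverse = 19 mod 132 = 19
Check: 7 * 19 = 133 ≡ 1 (mod 132)

7^(-1) ≡ 19 (mod 132)


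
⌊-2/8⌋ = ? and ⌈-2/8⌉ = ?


-2/8 = -0.2500
floor = -1
ceil = 0

floor = -1, ceil = 0


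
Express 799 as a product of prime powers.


799 / 17 = 47
47 / 47 = 1
799 = 17 × 47


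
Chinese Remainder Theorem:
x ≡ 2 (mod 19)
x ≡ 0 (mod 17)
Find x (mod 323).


M = 19*17 = 323
M1 = M/19 = 17, M2 = M/17 = 19
M1^(-1) mod 19 = 9, M2^(-1) mod 17 = 9
x = 2*17*9 + 0*19*9 = 306
306 mod 323 = 306
Check: 306 mod 19 = 2 ✓, 306 mod 17 = 0 ✓

x ≡ 306 (mod 323)


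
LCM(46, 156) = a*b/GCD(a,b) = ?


GCD(46, 156) = 2
LCM = 46*156/2 = 7176/2 = 3588

LCM = 3588


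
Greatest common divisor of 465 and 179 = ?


465 = 2 * 179 + 107
179 = 1 * 107 + 72
107 = 1 * 72 + 35
72 = 2 * 35 + 2
35 = 17 * 2 + 1
2 = 2 * 1 + 0
GCD = 1


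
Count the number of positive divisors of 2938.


2938 = 2^1 × 13^1 × 113^1
d(2938) = (1+1) × (1+1) × (1+1) = 8

8 divisors


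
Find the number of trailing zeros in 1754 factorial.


floor(1754/5) = 350
floor(1754/25) = 70
floor(1754/125) = 14
floor(1754/625) = 2
Total = 436

436 trailing zeros


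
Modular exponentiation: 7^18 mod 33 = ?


7^1 mod 33 = 7
7^2 mod 33 = 16
7^3 mod 33 = 13
7^4 mod 33 = 25
7^5 mod 33 = 10
7^6 mod 33 = 4
7^7 mod 33 = 28
7^8 mod 33 = 31
7^9 mod 33 = 19
7^10 mod 33 = 1
7^11 mod 33 = 7
7^12 mod 33 = 16
7^13 mod 33 = 13
7^14 mod 33 = 25
7^15 mod 33 = 10
7^16 mod 33 = 4
7^17 mod 33 = 28
7^18 mod 33 = 31


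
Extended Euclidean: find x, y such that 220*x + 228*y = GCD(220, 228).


Tabular extended Euclidean (each row: r = 220*s + 228*t):
r=220, s=1, t=0
r=228, s=0, t=1
q=0: r=220, s=1, t=0   [220*(1) + 228*(0) = 220]
q=1: r=8, s=-1, t=1   [220*(-1) + 228*(1) = 8]
q=27: r=4, s=28, t=-27   [220*(28) + 228*(-27) = 4]
q=2: r=0, s=-57, t=55   [220*(-57) + 228*(55) = 0]
GCD = 4; from the row with r=4: x=28, y=-27
Check: 220*(28) + 228*(-27) = 6160 - 6156 = 4

GCD = 4, x = 28, y = -27


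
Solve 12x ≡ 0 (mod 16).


GCD(12, 16) = 4 divides 0
Divide: 3x ≡ 0 (mod 4)
x ≡ 0 (mod 4)


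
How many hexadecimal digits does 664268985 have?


664268985 in base 16 = 2797F0B9
Number of digits = 8

8 digits (base 16)


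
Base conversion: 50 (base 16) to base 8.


50 (base 16) = 80 (decimal)
80 (decimal) = 120 (base 8)


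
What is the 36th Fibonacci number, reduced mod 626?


F(k) mod 626 for k=1..36:
1, 1, 2, 3, 5, 8, 13, 21, 34, 55, 89, 144, 233, 377, 610, 361, 345, 80, 425, 505, 304, 183, 487, 44, 531, 575, 480, 429, 283, 86, 369, 455, 198, 27, 225, 252
F(36) mod 626 = 252


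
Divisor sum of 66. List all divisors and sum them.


Divisors of 66: 1, 2, 3, 6, 11, 22, 33, 66
Sum = 1 + 2 + 3 + 6 + 11 + 22 + 33 + 66 = 144

σ(66) = 144


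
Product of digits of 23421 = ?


2 × 3 × 4 × 2 × 1 = 48


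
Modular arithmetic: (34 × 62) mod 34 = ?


34 × 62 = 2108
2108 mod 34 = 0


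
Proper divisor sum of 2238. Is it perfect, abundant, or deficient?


Proper divisors: 1, 2, 3, 6, 373, 746, 1119
Sum = 1 + 2 + 3 + 6 + 373 + 746 + 1119 = 2250
2250 > 2238 → abundant

s(2238) = 2250 (abundant)


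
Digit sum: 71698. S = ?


7 + 1 + 6 + 9 + 8 = 31


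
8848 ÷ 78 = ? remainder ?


8848 = 78 * 113 + 34
Check: 8814 + 34 = 8848

q = 113, r = 34


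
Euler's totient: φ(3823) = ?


3823 = 3823
Prime factors: 3823
φ(3823) = 3823 × (1-1/3823)
= 3823 × 3822/3823 = 3822

φ(3823) = 3822


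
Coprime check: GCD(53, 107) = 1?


Euclidean algorithm:
107 = 2 * 53 + 1
53 = 53 * 1 + 0
GCD(53, 107) = 1

Yes, coprime (GCD = 1)


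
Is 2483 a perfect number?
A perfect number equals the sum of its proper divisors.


Proper divisors of 2483: 1, 13, 191
Sum = 1 + 13 + 191 = 205

No, 2483 is not perfect (205 ≠ 2483)


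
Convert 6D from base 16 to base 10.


6D (base 16) = 109 (decimal)
109 (decimal) = 109 (base 10)


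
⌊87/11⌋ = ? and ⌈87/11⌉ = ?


87/11 = 7.9091
floor = 7
ceil = 8

floor = 7, ceil = 8


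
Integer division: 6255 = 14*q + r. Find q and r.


6255 = 14 * 446 + 11
Check: 6244 + 11 = 6255

q = 446, r = 11


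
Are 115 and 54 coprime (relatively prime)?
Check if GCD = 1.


Euclidean algorithm:
115 = 2 * 54 + 7
54 = 7 * 7 + 5
7 = 1 * 5 + 2
5 = 2 * 2 + 1
2 = 2 * 1 + 0
GCD(115, 54) = 1

Yes, coprime (GCD = 1)


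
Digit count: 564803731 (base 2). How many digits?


564803731 in base 2 = 100001101010100011100010010011
Number of digits = 30

30 digits (base 2)


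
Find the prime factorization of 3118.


3118 / 2 = 1559
1559 / 1559 = 1
3118 = 2 × 1559


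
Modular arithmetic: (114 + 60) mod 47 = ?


114 + 60 = 174
174 mod 47 = 33


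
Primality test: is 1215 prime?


1215 / 3 = 405 (exact division)
1215 is NOT prime.

No, 1215 is not prime


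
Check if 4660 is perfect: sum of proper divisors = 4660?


Proper divisors of 4660: 1, 2, 4, 5, 10, 20, 233, 466, 932, 1165, 2330
Sum = 1 + 2 + 4 + 5 + 10 + 20 + 233 + 466 + 932 + 1165 + 2330 = 5168

No, 4660 is not perfect (5168 ≠ 4660)


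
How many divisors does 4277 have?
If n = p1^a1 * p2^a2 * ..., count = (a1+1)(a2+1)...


4277 = 7^1 × 13^1 × 47^1
d(4277) = (1+1) × (1+1) × (1+1) = 8

8 divisors


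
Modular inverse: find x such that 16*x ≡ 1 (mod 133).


Use the extended Euclidean algorithm on (133, 16); each row r = 133*s + 16*t:
r=133, s=1, t=0
r=16, s=0, t=1
q=8: r=5, s=1, t=-8   [133*(1) + 16*(-8) = 5]
q=3: r=1, s=-3, t=25   [133*(-3) + 16*(25) = 1]
q=5: r=0, s=16, t=-133   [133*(16) + 16*(-133) = 0]
GCD = 1 with t = 25, so 16*(25) ≡ 1 (mod 133)
Inverse = 25 mod 133 = 25
Check: 16 * 25 = 400 ≡ 1 (mod 133)

16^(-1) ≡ 25 (mod 133)


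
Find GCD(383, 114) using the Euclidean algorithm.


383 = 3 * 114 + 41
114 = 2 * 41 + 32
41 = 1 * 32 + 9
32 = 3 * 9 + 5
9 = 1 * 5 + 4
5 = 1 * 4 + 1
4 = 4 * 1 + 0
GCD = 1


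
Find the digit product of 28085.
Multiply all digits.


2 × 8 × 0 × 8 × 5 = 0


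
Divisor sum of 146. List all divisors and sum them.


Divisors of 146: 1, 2, 73, 146
Sum = 1 + 2 + 73 + 146 = 222

σ(146) = 222


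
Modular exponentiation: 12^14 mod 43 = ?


12^1 mod 43 = 12
12^2 mod 43 = 15
12^3 mod 43 = 8
12^4 mod 43 = 10
12^5 mod 43 = 34
12^6 mod 43 = 21
12^7 mod 43 = 37
12^8 mod 43 = 14
12^9 mod 43 = 39
12^10 mod 43 = 38
12^11 mod 43 = 26
12^12 mod 43 = 11
12^13 mod 43 = 3
12^14 mod 43 = 36


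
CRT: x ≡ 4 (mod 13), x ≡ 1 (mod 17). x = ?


M = 13*17 = 221
M1 = M/13 = 17, M2 = M/17 = 13
M1^(-1) mod 13 = 10, M2^(-1) mod 17 = 4
x = 4*17*10 + 1*13*4 = 732
732 mod 221 = 69
Check: 69 mod 13 = 4 ✓, 69 mod 17 = 1 ✓

x ≡ 69 (mod 221)


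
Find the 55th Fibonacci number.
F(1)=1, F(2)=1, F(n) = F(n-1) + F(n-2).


Sequence: 1, 1, 2, 3, 5, 8, 13, 21, 34, 55, 89, 144, 233, 377, 610, 987, 1597, 2584, 4181, 6765, 10946, 17711, 28657, 46368, 75025, 121393, 196418, 317811, 514229, 832040, 1346269, 2178309, 3524578, 5702887, 9227465, 14930352, 24157817, 39088169, 63245986, 102334155, 165580141, 267914296, 433494437, 701408733, 1134903170, 1836311903, 2971215073, 4807526976, 7778742049, 12586269025, 20365011074, 32951280099, 53316291173, 86267571272, 139583862445
F(55) = 139583862445


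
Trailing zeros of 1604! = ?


floor(1604/5) = 320
floor(1604/25) = 64
floor(1604/125) = 12
floor(1604/625) = 2
Total = 398

398 trailing zeros


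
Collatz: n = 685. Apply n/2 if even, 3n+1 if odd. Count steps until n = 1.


685 → 2056 → 1028 → 514 → 257 → 772 → 386 → 193 → 580 → 290 → 145 → 436 → 218 → 109 → 328 → 164 → 82 → 41 → 124 → 62 → 31 → 94 → 47 → 142 → 71 → 214 → 107 → 322 → 161 → 484 → 242 → 121 → 364 → 182 → 91 → 274 → 137 → 412 → 206 → 103 → 310 → 155 → 466 → 233 → 700 → 350 → 175 → 526 → 263 → 790 → 395 → 1186 → 593 → 1780 → 890 → 445 → 1336 → 668 → 334 → 167 → 502 → 251 → 754 → 377 → 1132 → 566 → 283 → 850 → 425 → 1276 → 638 → 319 → 958 → 479 → 1438 → 719 → 2158 → 1079 → 3238 → 1619 → 4858 → 2429 → 7288 → 3644 → 1822 → 911 → 2734 → 1367 → 4102 → 2051 → 6154 → 3077 → 9232 → 4616 → 2308 → 1154 → 577 → 1732 → 866 → 433 → 1300 → 650 → 325 → 976 → 488 → 244 → 122 → 61 → 184 → 92 → 46 → 23 → 70 → 35 → 106 → 53 → 160 → 80 → 40 → 20 → 10 → 5 → 16 → 8 → 4 → 2 → 1
Total steps = 126

126 steps


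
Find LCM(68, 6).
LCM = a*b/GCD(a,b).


GCD(68, 6) = 2
LCM = 68*6/2 = 408/2 = 204

LCM = 204


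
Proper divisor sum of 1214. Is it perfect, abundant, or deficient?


Proper divisors: 1, 2, 607
Sum = 1 + 2 + 607 = 610
610 < 1214 → deficient

s(1214) = 610 (deficient)


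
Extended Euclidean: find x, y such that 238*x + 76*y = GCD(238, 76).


Tabular extended Euclidean (each row: r = 238*s + 76*t):
r=238, s=1, t=0
r=76, s=0, t=1
q=3: r=10, s=1, t=-3   [238*(1) + 76*(-3) = 10]
q=7: r=6, s=-7, t=22   [238*(-7) + 76*(22) = 6]
q=1: r=4, s=8, t=-25   [238*(8) + 76*(-25) = 4]
q=1: r=2, s=-15, t=47   [238*(-15) + 76*(47) = 2]
q=2: r=0, s=38, t=-119   [238*(38) + 76*(-119) = 0]
GCD = 2; from the row with r=2: x=-15, y=47
Check: 238*(-15) + 76*(47) = -3570 + 3572 = 2

GCD = 2, x = -15, y = 47


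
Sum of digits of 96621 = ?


9 + 6 + 6 + 2 + 1 = 24


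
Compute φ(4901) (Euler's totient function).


4901 = 13^2 × 29
Prime factors: 13, 29
φ(4901) = 4901 × (1-1/13) × (1-1/29)
= 4901 × 12/13 × 28/29 = 4368

φ(4901) = 4368


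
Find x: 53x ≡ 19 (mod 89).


GCD(53, 89) = 1, unique solution
a^(-1) mod 89 = 42
x = 42 * 19 mod 89 = 86

x ≡ 86 (mod 89)


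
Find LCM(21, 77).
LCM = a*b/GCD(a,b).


GCD(21, 77) = 7
LCM = 21*77/7 = 1617/7 = 231

LCM = 231


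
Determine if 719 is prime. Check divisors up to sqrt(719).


Check divisors up to sqrt(719) = 26.8142
No divisors found.
719 is prime.

Yes, 719 is prime


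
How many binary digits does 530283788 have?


530283788 in base 2 = 11111100110110111110100001100
Number of digits = 29

29 digits (base 2)


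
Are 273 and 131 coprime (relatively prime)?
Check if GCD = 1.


Euclidean algorithm:
273 = 2 * 131 + 11
131 = 11 * 11 + 10
11 = 1 * 10 + 1
10 = 10 * 1 + 0
GCD(273, 131) = 1

Yes, coprime (GCD = 1)


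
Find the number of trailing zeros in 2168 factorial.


floor(2168/5) = 433
floor(2168/25) = 86
floor(2168/125) = 17
floor(2168/625) = 3
Total = 539

539 trailing zeros


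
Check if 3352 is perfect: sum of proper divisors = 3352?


Proper divisors of 3352: 1, 2, 4, 8, 419, 838, 1676
Sum = 1 + 2 + 4 + 8 + 419 + 838 + 1676 = 2948

No, 3352 is not perfect (2948 ≠ 3352)


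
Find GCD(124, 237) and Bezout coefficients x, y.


Tabular extended Euclidean (each row: r = 124*s + 237*t):
r=124, s=1, t=0
r=237, s=0, t=1
q=0: r=124, s=1, t=0   [124*(1) + 237*(0) = 124]
q=1: r=113, s=-1, t=1   [124*(-1) + 237*(1) = 113]
q=1: r=11, s=2, t=-1   [124*(2) + 237*(-1) = 11]
q=10: r=3, s=-21, t=11   [124*(-21) + 237*(11) = 3]
q=3: r=2, s=65, t=-34   [124*(65) + 237*(-34) = 2]
q=1: r=1, s=-86, t=45   [124*(-86) + 237*(45) = 1]
q=2: r=0, s=237, t=-124   [124*(237) + 237*(-124) = 0]
GCD = 1; from the row with r=1: x=-86, y=45
Check: 124*(-86) + 237*(45) = -10664 + 10665 = 1

GCD = 1, x = -86, y = 45


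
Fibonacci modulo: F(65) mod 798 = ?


F(k) mod 798 for k=1..65:
1, 1, 2, 3, 5, 8, 13, 21, 34, 55, 89, 144, 233, 377, 610, 189, 1, 190, 191, 381, 572, 155, 727, 84, 13, 97, 110, 207, 317, 524, 43, 567, 610, 379, 191, 570, 761, 533, 496, 231, 727, 160, 89, 249, 338, 587, 127, 714, 43, 757, 2, 759, 761, 722, 685, 609, 496, 307, 5, 312, 317, 629, 148, 777, 127
F(65) mod 798 = 127


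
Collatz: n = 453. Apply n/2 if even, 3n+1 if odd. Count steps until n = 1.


453 → 1360 → 680 → 340 → 170 → 85 → 256 → 128 → 64 → 32 → 16 → 8 → 4 → 2 → 1
Total steps = 14

14 steps


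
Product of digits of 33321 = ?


3 × 3 × 3 × 2 × 1 = 54


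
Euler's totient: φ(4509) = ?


4509 = 3^3 × 167
Prime factors: 3, 167
φ(4509) = 4509 × (1-1/3) × (1-1/167)
= 4509 × 2/3 × 166/167 = 2988

φ(4509) = 2988


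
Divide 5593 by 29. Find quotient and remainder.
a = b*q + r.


5593 = 29 * 192 + 25
Check: 5568 + 25 = 5593

q = 192, r = 25


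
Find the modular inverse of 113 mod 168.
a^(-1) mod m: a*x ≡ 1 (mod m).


Use the extended Euclidean algorithm on (168, 113); each row r = 168*s + 113*t:
r=168, s=1, t=0
r=113, s=0, t=1
q=1: r=55, s=1, t=-1   [168*(1) + 113*(-1) = 55]
q=2: r=3, s=-2, t=3   [168*(-2) + 113*(3) = 3]
q=18: r=1, s=37, t=-55   [168*(37) + 113*(-55) = 1]
q=3: r=0, s=-113, t=168   [168*(-113) + 113*(168) = 0]
GCD = 1 with t = -55, so 113*(-55) ≡ 1 (mod 168)
Inverse = -55 mod 168 = 113
Check: 113 * 113 = 12769 ≡ 1 (mod 168)

113^(-1) ≡ 113 (mod 168)


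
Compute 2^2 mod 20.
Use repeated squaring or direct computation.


2^1 mod 20 = 2
2^2 mod 20 = 4


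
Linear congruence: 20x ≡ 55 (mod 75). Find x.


GCD(20, 75) = 5 divides 55
Divide: 4x ≡ 11 (mod 15)
x ≡ 14 (mod 15)


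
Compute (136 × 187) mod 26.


136 × 187 = 25432
25432 mod 26 = 4


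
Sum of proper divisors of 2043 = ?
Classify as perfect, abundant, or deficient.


Proper divisors: 1, 3, 9, 227, 681
Sum = 1 + 3 + 9 + 227 + 681 = 921
921 < 2043 → deficient

s(2043) = 921 (deficient)


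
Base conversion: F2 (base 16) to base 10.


F2 (base 16) = 242 (decimal)
242 (decimal) = 242 (base 10)


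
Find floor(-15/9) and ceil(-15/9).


-15/9 = -1.6667
floor = -2
ceil = -1

floor = -2, ceil = -1


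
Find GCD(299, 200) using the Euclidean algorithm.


299 = 1 * 200 + 99
200 = 2 * 99 + 2
99 = 49 * 2 + 1
2 = 2 * 1 + 0
GCD = 1


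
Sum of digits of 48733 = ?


4 + 8 + 7 + 3 + 3 = 25


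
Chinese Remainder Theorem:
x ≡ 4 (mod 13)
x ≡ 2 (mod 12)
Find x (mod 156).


M = 13*12 = 156
M1 = M/13 = 12, M2 = M/12 = 13
M1^(-1) mod 13 = 12, M2^(-1) mod 12 = 1
x = 4*12*12 + 2*13*1 = 602
602 mod 156 = 134
Check: 134 mod 13 = 4 ✓, 134 mod 12 = 2 ✓

x ≡ 134 (mod 156)


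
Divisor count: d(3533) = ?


3533 = 3533^1
d(3533) = (1+1) = 2

2 divisors


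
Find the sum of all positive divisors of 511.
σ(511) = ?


Divisors of 511: 1, 7, 73, 511
Sum = 1 + 7 + 73 + 511 = 592

σ(511) = 592


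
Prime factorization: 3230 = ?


3230 / 2 = 1615
1615 / 5 = 323
323 / 17 = 19
19 / 19 = 1
3230 = 2 × 5 × 17 × 19


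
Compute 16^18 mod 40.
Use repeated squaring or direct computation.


16^1 mod 40 = 16
16^2 mod 40 = 16
16^3 mod 40 = 16
16^4 mod 40 = 16
16^5 mod 40 = 16
16^6 mod 40 = 16
16^7 mod 40 = 16
16^8 mod 40 = 16
16^9 mod 40 = 16
16^10 mod 40 = 16
16^11 mod 40 = 16
16^12 mod 40 = 16
16^13 mod 40 = 16
16^14 mod 40 = 16
16^15 mod 40 = 16
16^16 mod 40 = 16
16^17 mod 40 = 16
16^18 mod 40 = 16


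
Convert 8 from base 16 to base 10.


8 (base 16) = 8 (decimal)
8 (decimal) = 8 (base 10)


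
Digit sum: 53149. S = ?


5 + 3 + 1 + 4 + 9 = 22


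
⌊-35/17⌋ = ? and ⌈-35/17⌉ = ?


-35/17 = -2.0588
floor = -3
ceil = -2

floor = -3, ceil = -2


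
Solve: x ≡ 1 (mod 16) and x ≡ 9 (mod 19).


M = 16*19 = 304
M1 = M/16 = 19, M2 = M/19 = 16
M1^(-1) mod 16 = 11, M2^(-1) mod 19 = 6
x = 1*19*11 + 9*16*6 = 1073
1073 mod 304 = 161
Check: 161 mod 16 = 1 ✓, 161 mod 19 = 9 ✓

x ≡ 161 (mod 304)


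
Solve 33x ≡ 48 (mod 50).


GCD(33, 50) = 1, unique solution
a^(-1) mod 50 = 47
x = 47 * 48 mod 50 = 6

x ≡ 6 (mod 50)


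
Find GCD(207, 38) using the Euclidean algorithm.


207 = 5 * 38 + 17
38 = 2 * 17 + 4
17 = 4 * 4 + 1
4 = 4 * 1 + 0
GCD = 1


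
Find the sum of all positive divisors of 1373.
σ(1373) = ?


Divisors of 1373: 1, 1373
Sum = 1 + 1373 = 1374

σ(1373) = 1374


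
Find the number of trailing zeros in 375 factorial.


floor(375/5) = 75
floor(375/25) = 15
floor(375/125) = 3
Total = 93

93 trailing zeros


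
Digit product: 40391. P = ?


4 × 0 × 3 × 9 × 1 = 0


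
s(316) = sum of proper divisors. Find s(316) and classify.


Proper divisors: 1, 2, 4, 79, 158
Sum = 1 + 2 + 4 + 79 + 158 = 244
244 < 316 → deficient

s(316) = 244 (deficient)


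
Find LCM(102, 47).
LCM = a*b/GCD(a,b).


GCD(102, 47) = 1
LCM = 102*47/1 = 4794/1 = 4794

LCM = 4794


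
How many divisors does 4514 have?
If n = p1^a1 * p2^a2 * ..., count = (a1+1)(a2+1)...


4514 = 2^1 × 37^1 × 61^1
d(4514) = (1+1) × (1+1) × (1+1) = 8

8 divisors


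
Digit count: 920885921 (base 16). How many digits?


920885921 in base 16 = 36E39AA1
Number of digits = 8

8 digits (base 16)


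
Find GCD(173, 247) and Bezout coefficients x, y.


Tabular extended Euclidean (each row: r = 173*s + 247*t):
r=173, s=1, t=0
r=247, s=0, t=1
q=0: r=173, s=1, t=0   [173*(1) + 247*(0) = 173]
q=1: r=74, s=-1, t=1   [173*(-1) + 247*(1) = 74]
q=2: r=25, s=3, t=-2   [173*(3) + 247*(-2) = 25]
q=2: r=24, s=-7, t=5   [173*(-7) + 247*(5) = 24]
q=1: r=1, s=10, t=-7   [173*(10) + 247*(-7) = 1]
q=24: r=0, s=-247, t=173   [173*(-247) + 247*(173) = 0]
GCD = 1; from the row with r=1: x=10, y=-7
Check: 173*(10) + 247*(-7) = 1730 - 1729 = 1

GCD = 1, x = 10, y = -7


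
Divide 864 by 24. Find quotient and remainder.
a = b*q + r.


864 = 24 * 36 + 0
Check: 864 + 0 = 864

q = 36, r = 0


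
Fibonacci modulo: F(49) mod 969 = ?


F(k) mod 969 for k=1..49:
1, 1, 2, 3, 5, 8, 13, 21, 34, 55, 89, 144, 233, 377, 610, 18, 628, 646, 305, 951, 287, 269, 556, 825, 412, 268, 680, 948, 659, 638, 328, 966, 325, 322, 647, 0, 647, 647, 325, 3, 328, 331, 659, 21, 680, 701, 412, 144, 556
F(49) mod 969 = 556


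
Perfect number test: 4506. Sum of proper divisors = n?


Proper divisors of 4506: 1, 2, 3, 6, 751, 1502, 2253
Sum = 1 + 2 + 3 + 6 + 751 + 1502 + 2253 = 4518

No, 4506 is not perfect (4518 ≠ 4506)


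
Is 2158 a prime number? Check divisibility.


2158 / 2 = 1079 (exact division)
2158 is NOT prime.

No, 2158 is not prime


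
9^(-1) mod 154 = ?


Use the extended Euclidean algorithm on (154, 9); each row r = 154*s + 9*t:
r=154, s=1, t=0
r=9, s=0, t=1
q=17: r=1, s=1, t=-17   [154*(1) + 9*(-17) = 1]
q=9: r=0, s=-9, t=154   [154*(-9) + 9*(154) = 0]
GCD = 1 with t = -17, so 9*(-17) ≡ 1 (mod 154)
Inverse = -17 mod 154 = 137
Check: 9 * 137 = 1233 ≡ 1 (mod 154)

9^(-1) ≡ 137 (mod 154)


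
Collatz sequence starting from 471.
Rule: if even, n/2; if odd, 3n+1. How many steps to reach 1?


471 → 1414 → 707 → 2122 → 1061 → 3184 → 1592 → 796 → 398 → 199 → 598 → 299 → 898 → 449 → 1348 → 674 → 337 → 1012 → 506 → 253 → 760 → 380 → 190 → 95 → 286 → 143 → 430 → 215 → 646 → 323 → 970 → 485 → 1456 → 728 → 364 → 182 → 91 → 274 → 137 → 412 → 206 → 103 → 310 → 155 → 466 → 233 → 700 → 350 → 175 → 526 → 263 → 790 → 395 → 1186 → 593 → 1780 → 890 → 445 → 1336 → 668 → 334 → 167 → 502 → 251 → 754 → 377 → 1132 → 566 → 283 → 850 → 425 → 1276 → 638 → 319 → 958 → 479 → 1438 → 719 → 2158 → 1079 → 3238 → 1619 → 4858 → 2429 → 7288 → 3644 → 1822 → 911 → 2734 → 1367 → 4102 → 2051 → 6154 → 3077 → 9232 → 4616 → 2308 → 1154 → 577 → 1732 → 866 → 433 → 1300 → 650 → 325 → 976 → 488 → 244 → 122 → 61 → 184 → 92 → 46 → 23 → 70 → 35 → 106 → 53 → 160 → 80 → 40 → 20 → 10 → 5 → 16 → 8 → 4 → 2 → 1
Total steps = 128

128 steps


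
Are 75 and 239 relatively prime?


Euclidean algorithm:
239 = 3 * 75 + 14
75 = 5 * 14 + 5
14 = 2 * 5 + 4
5 = 1 * 4 + 1
4 = 4 * 1 + 0
GCD(75, 239) = 1

Yes, coprime (GCD = 1)


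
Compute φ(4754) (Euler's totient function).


4754 = 2 × 2377
Prime factors: 2, 2377
φ(4754) = 4754 × (1-1/2) × (1-1/2377)
= 4754 × 1/2 × 2376/2377 = 2376

φ(4754) = 2376


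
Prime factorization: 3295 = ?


3295 / 5 = 659
659 / 659 = 1
3295 = 5 × 659


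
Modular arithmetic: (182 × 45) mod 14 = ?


182 × 45 = 8190
8190 mod 14 = 0


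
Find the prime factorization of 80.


80 / 2 = 40
40 / 2 = 20
20 / 2 = 10
10 / 2 = 5
5 / 5 = 1
80 = 2^4 × 5


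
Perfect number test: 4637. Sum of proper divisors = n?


Proper divisors of 4637: 1
Sum = 1 = 1

No, 4637 is not perfect (1 ≠ 4637)


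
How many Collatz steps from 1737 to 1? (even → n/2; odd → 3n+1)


1737 → 5212 → 2606 → 1303 → 3910 → 1955 → 5866 → 2933 → 8800 → 4400 → 2200 → 1100 → 550 → 275 → 826 → 413 → 1240 → 620 → 310 → 155 → 466 → 233 → 700 → 350 → 175 → 526 → 263 → 790 → 395 → 1186 → 593 → 1780 → 890 → 445 → 1336 → 668 → 334 → 167 → 502 → 251 → 754 → 377 → 1132 → 566 → 283 → 850 → 425 → 1276 → 638 → 319 → 958 → 479 → 1438 → 719 → 2158 → 1079 → 3238 → 1619 → 4858 → 2429 → 7288 → 3644 → 1822 → 911 → 2734 → 1367 → 4102 → 2051 → 6154 → 3077 → 9232 → 4616 → 2308 → 1154 → 577 → 1732 → 866 → 433 → 1300 → 650 → 325 → 976 → 488 → 244 → 122 → 61 → 184 → 92 → 46 → 23 → 70 → 35 → 106 → 53 → 160 → 80 → 40 → 20 → 10 → 5 → 16 → 8 → 4 → 2 → 1
Total steps = 104

104 steps


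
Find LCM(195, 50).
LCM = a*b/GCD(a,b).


GCD(195, 50) = 5
LCM = 195*50/5 = 9750/5 = 1950

LCM = 1950


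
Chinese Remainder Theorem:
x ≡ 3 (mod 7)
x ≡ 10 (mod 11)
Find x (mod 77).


M = 7*11 = 77
M1 = M/7 = 11, M2 = M/11 = 7
M1^(-1) mod 7 = 2, M2^(-1) mod 11 = 8
x = 3*11*2 + 10*7*8 = 626
626 mod 77 = 10
Check: 10 mod 7 = 3 ✓, 10 mod 11 = 10 ✓

x ≡ 10 (mod 77)


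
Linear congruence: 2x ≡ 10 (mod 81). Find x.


GCD(2, 81) = 1, unique solution
a^(-1) mod 81 = 41
x = 41 * 10 mod 81 = 5

x ≡ 5 (mod 81)


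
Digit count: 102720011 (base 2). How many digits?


102720011 in base 2 = 110000111110110001000001011
Number of digits = 27

27 digits (base 2)


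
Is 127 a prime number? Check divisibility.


Check divisors up to sqrt(127) = 11.2694
No divisors found.
127 is prime.

Yes, 127 is prime


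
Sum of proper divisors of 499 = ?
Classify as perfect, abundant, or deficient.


Proper divisors: 1
Sum = 1 = 1
1 < 499 → deficient

s(499) = 1 (deficient)


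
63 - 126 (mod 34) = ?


63 - 126 = -63
-63 mod 34 = 5


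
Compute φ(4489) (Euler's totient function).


4489 = 67^2
Prime factors: 67
φ(4489) = 4489 × (1-1/67)
= 4489 × 66/67 = 4422

φ(4489) = 4422


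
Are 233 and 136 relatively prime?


Euclidean algorithm:
233 = 1 * 136 + 97
136 = 1 * 97 + 39
97 = 2 * 39 + 19
39 = 2 * 19 + 1
19 = 19 * 1 + 0
GCD(233, 136) = 1

Yes, coprime (GCD = 1)


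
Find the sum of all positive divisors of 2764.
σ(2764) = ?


Divisors of 2764: 1, 2, 4, 691, 1382, 2764
Sum = 1 + 2 + 4 + 691 + 1382 + 2764 = 4844

σ(2764) = 4844


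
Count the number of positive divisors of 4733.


4733 = 4733^1
d(4733) = (1+1) = 2

2 divisors


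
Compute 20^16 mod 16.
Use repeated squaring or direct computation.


20^1 mod 16 = 4
20^2 mod 16 = 0
20^3 mod 16 = 0
20^4 mod 16 = 0
20^5 mod 16 = 0
20^6 mod 16 = 0
20^7 mod 16 = 0
20^8 mod 16 = 0
20^9 mod 16 = 0
20^10 mod 16 = 0
20^11 mod 16 = 0
20^12 mod 16 = 0
20^13 mod 16 = 0
20^14 mod 16 = 0
20^15 mod 16 = 0
20^16 mod 16 = 0


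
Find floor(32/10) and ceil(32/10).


32/10 = 3.2000
floor = 3
ceil = 4

floor = 3, ceil = 4


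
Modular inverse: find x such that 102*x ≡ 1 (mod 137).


Use the extended Euclidean algorithm on (137, 102); each row r = 137*s + 102*t:
r=137, s=1, t=0
r=102, s=0, t=1
q=1: r=35, s=1, t=-1   [137*(1) + 102*(-1) = 35]
q=2: r=32, s=-2, t=3   [137*(-2) + 102*(3) = 32]
q=1: r=3, s=3, t=-4   [137*(3) + 102*(-4) = 3]
q=10: r=2, s=-32, t=43   [137*(-32) + 102*(43) = 2]
q=1: r=1, s=35, t=-47   [137*(35) + 102*(-47) = 1]
q=2: r=0, s=-102, t=137   [137*(-102) + 102*(137) = 0]
GCD = 1 with t = -47, so 102*(-47) ≡ 1 (mod 137)
Inverse = -47 mod 137 = 90
Check: 102 * 90 = 9180 ≡ 1 (mod 137)

102^(-1) ≡ 90 (mod 137)


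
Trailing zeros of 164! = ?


floor(164/5) = 32
floor(164/25) = 6
floor(164/125) = 1
Total = 39

39 trailing zeros


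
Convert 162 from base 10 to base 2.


162 (base 10) = 162 (decimal)
162 (decimal) = 10100010 (base 2)


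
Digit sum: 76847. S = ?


7 + 6 + 8 + 4 + 7 = 32


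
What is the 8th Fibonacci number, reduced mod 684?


F(k) mod 684 for k=1..8:
1, 1, 2, 3, 5, 8, 13, 21
F(8) mod 684 = 21


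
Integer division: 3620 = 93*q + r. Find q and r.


3620 = 93 * 38 + 86
Check: 3534 + 86 = 3620

q = 38, r = 86


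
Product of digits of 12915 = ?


1 × 2 × 9 × 1 × 5 = 90


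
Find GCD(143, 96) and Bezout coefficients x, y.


Tabular extended Euclidean (each row: r = 143*s + 96*t):
r=143, s=1, t=0
r=96, s=0, t=1
q=1: r=47, s=1, t=-1   [143*(1) + 96*(-1) = 47]
q=2: r=2, s=-2, t=3   [143*(-2) + 96*(3) = 2]
q=23: r=1, s=47, t=-70   [143*(47) + 96*(-70) = 1]
q=2: r=0, s=-96, t=143   [143*(-96) + 96*(143) = 0]
GCD = 1; from the row with r=1: x=47, y=-70
Check: 143*(47) + 96*(-70) = 6721 - 6720 = 1

GCD = 1, x = 47, y = -70


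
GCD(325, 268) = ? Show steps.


325 = 1 * 268 + 57
268 = 4 * 57 + 40
57 = 1 * 40 + 17
40 = 2 * 17 + 6
17 = 2 * 6 + 5
6 = 1 * 5 + 1
5 = 5 * 1 + 0
GCD = 1


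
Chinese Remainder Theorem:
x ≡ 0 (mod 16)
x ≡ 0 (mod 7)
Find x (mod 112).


M = 16*7 = 112
M1 = M/16 = 7, M2 = M/7 = 16
M1^(-1) mod 16 = 7, M2^(-1) mod 7 = 4
x = 0*7*7 + 0*16*4 = 0
0 mod 112 = 0
Check: 0 mod 16 = 0 ✓, 0 mod 7 = 0 ✓

x ≡ 0 (mod 112)


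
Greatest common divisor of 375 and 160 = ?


375 = 2 * 160 + 55
160 = 2 * 55 + 50
55 = 1 * 50 + 5
50 = 10 * 5 + 0
GCD = 5


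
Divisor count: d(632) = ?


632 = 2^3 × 79^1
d(632) = (3+1) × (1+1) = 8

8 divisors


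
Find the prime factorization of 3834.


3834 / 2 = 1917
1917 / 3 = 639
639 / 3 = 213
213 / 3 = 71
71 / 71 = 1
3834 = 2 × 3^3 × 71


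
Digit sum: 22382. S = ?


2 + 2 + 3 + 8 + 2 = 17


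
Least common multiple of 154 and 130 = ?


GCD(154, 130) = 2
LCM = 154*130/2 = 20020/2 = 10010

LCM = 10010


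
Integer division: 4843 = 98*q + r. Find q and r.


4843 = 98 * 49 + 41
Check: 4802 + 41 = 4843

q = 49, r = 41


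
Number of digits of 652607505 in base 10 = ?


652607505 has 9 digits in base 10
floor(log10(652607505)) + 1 = floor(8.8147) + 1 = 9

9 digits (base 10)


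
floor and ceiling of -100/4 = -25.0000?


-100/4 = -25.0000
floor = -25
ceil = -25

floor = -25, ceil = -25


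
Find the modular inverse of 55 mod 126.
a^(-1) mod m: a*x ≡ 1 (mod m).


Use the extended Euclidean algorithm on (126, 55); each row r = 126*s + 55*t:
r=126, s=1, t=0
r=55, s=0, t=1
q=2: r=16, s=1, t=-2   [126*(1) + 55*(-2) = 16]
q=3: r=7, s=-3, t=7   [126*(-3) + 55*(7) = 7]
q=2: r=2, s=7, t=-16   [126*(7) + 55*(-16) = 2]
q=3: r=1, s=-24, t=55   [126*(-24) + 55*(55) = 1]
q=2: r=0, s=55, t=-126   [126*(55) + 55*(-126) = 0]
GCD = 1 with t = 55, so 55*(55) ≡ 1 (mod 126)
Inverse = 55 mod 126 = 55
Check: 55 * 55 = 3025 ≡ 1 (mod 126)

55^(-1) ≡ 55 (mod 126)


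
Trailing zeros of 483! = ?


floor(483/5) = 96
floor(483/25) = 19
floor(483/125) = 3
Total = 118

118 trailing zeros


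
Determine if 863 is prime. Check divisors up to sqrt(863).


Check divisors up to sqrt(863) = 29.3769
No divisors found.
863 is prime.

Yes, 863 is prime


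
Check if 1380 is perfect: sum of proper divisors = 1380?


Proper divisors of 1380: 1, 2, 3, 4, 5, 6, 10, 12, 15, 20, 23, 30, 46, 60, 69, 92, 115, 138, 230, 276, 345, 460, 690
Sum = 1 + 2 + 3 + 4 + 5 + 6 + 10 + 12 + 15 + 20 + 23 + 30 + 46 + 60 + 69 + 92 + 115 + 138 + 230 + 276 + 345 + 460 + 690 = 2652

No, 1380 is not perfect (2652 ≠ 1380)


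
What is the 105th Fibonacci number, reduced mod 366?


F(k) mod 366 for k=1..105:
1, 1, 2, 3, 5, 8, 13, 21, 34, 55, 89, 144, 233, 11, 244, 255, 133, 22, 155, 177, 332, 143, 109, 252, 361, 247, 242, 123, 365, 122, 121, 243, 364, 241, 239, 114, 353, 101, 88, 189, 277, 100, 11, 111, 122, 233, 355, 222, 211, 67, 278, 345, 257, 236, 127, 363, 124, 121, 245, 0, 245, 245, 124, 3, 127, 130, 257, 21, 278, 299, 211, 144, 355, 133, 122, 255, 11, 266, 277, 177, 88, 265, 353, 252, 239, 125, 364, 123, 121, 244, 365, 243, 242, 119, 361, 114, 109, 223, 332, 189, 155, 344, 133, 111, 244
F(105) mod 366 = 244


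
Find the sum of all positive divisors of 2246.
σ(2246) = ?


Divisors of 2246: 1, 2, 1123, 2246
Sum = 1 + 2 + 1123 + 2246 = 3372

σ(2246) = 3372


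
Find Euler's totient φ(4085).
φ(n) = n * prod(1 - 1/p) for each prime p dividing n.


4085 = 5 × 19 × 43
Prime factors: 5, 19, 43
φ(4085) = 4085 × (1-1/5) × (1-1/19) × (1-1/43)
= 4085 × 4/5 × 18/19 × 42/43 = 3024

φ(4085) = 3024


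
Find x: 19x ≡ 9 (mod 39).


GCD(19, 39) = 1, unique solution
a^(-1) mod 39 = 37
x = 37 * 9 mod 39 = 21

x ≡ 21 (mod 39)


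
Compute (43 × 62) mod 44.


43 × 62 = 2666
2666 mod 44 = 26


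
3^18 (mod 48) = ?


3^1 mod 48 = 3
3^2 mod 48 = 9
3^3 mod 48 = 27
3^4 mod 48 = 33
3^5 mod 48 = 3
3^6 mod 48 = 9
3^7 mod 48 = 27
3^8 mod 48 = 33
3^9 mod 48 = 3
3^10 mod 48 = 9
3^11 mod 48 = 27
3^12 mod 48 = 33
3^13 mod 48 = 3
3^14 mod 48 = 9
3^15 mod 48 = 27
3^16 mod 48 = 33
3^17 mod 48 = 3
3^18 mod 48 = 9


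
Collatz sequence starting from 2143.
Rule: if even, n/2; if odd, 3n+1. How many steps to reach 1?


2143 → 6430 → 3215 → 9646 → 4823 → 14470 → 7235 → 21706 → 10853 → 32560 → 16280 → 8140 → 4070 → 2035 → 6106 → 3053 → 9160 → 4580 → 2290 → 1145 → 3436 → 1718 → 859 → 2578 → 1289 → 3868 → 1934 → 967 → 2902 → 1451 → 4354 → 2177 → 6532 → 3266 → 1633 → 4900 → 2450 → 1225 → 3676 → 1838 → 919 → 2758 → 1379 → 4138 → 2069 → 6208 → 3104 → 1552 → 776 → 388 → 194 → 97 → 292 → 146 → 73 → 220 → 110 → 55 → 166 → 83 → 250 → 125 → 376 → 188 → 94 → 47 → 142 → 71 → 214 → 107 → 322 → 161 → 484 → 242 → 121 → 364 → 182 → 91 → 274 → 137 → 412 → 206 → 103 → 310 → 155 → 466 → 233 → 700 → 350 → 175 → 526 → 263 → 790 → 395 → 1186 → 593 → 1780 → 890 → 445 → 1336 → 668 → 334 → 167 → 502 → 251 → 754 → 377 → 1132 → 566 → 283 → 850 → 425 → 1276 → 638 → 319 → 958 → 479 → 1438 → 719 → 2158 → 1079 → 3238 → 1619 → 4858 → 2429 → 7288 → 3644 → 1822 → 911 → 2734 → 1367 → 4102 → 2051 → 6154 → 3077 → 9232 → 4616 → 2308 → 1154 → 577 → 1732 → 866 → 433 → 1300 → 650 → 325 → 976 → 488 → 244 → 122 → 61 → 184 → 92 → 46 → 23 → 70 → 35 → 106 → 53 → 160 → 80 → 40 → 20 → 10 → 5 → 16 → 8 → 4 → 2 → 1
Total steps = 169

169 steps
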